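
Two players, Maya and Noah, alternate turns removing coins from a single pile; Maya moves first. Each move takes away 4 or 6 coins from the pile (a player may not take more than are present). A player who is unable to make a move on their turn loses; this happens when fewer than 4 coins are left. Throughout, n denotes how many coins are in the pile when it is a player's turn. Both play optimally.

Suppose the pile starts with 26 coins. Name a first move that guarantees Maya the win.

Remove 4, leaving 22.

Compute win/loss labels from the base case upward. A position with no move is L. Any other position is W if it can reach an L in one move, else L.
n=0: no move → L
n=1: no move → L
n=2: no move → L
n=3: no move → L
n=4: W (go to 0, an L position)
n=5: W (go to 1, an L position)
n=6: W (go to 2, an L position)
n=7: W (go to 3, an L position)
n=8: W (go to 2, an L position)
n=9: W (go to 3, an L position)
n=10: L (options 6(W), 4(W) are all W)
n=11: L (options 7(W), 5(W) are all W)
n=12: L (options 8(W), 6(W) are all W)
n=13: L (options 9(W), 7(W) are all W)
n=14: W (go to 10, an L position)
n=15: W (go to 11, an L position)
n=16: W (go to 12, an L position)
n=17: W (go to 13, an L position)
n=18: W (go to 12, an L position)
n=19: W (go to 13, an L position)
n=20: L (options 16(W), 14(W) are all W)
n=21: L (options 17(W), 15(W) are all W)
n=22: L (options 18(W), 16(W) are all W)
n=23: L (options 19(W), 17(W) are all W)
n=24: W (go to 20, an L position)
n=25: W (go to 21, an L position)
n=26: W (go to 22, an L position)
From 26, the L positions reachable in one move are: 22, 20. Any move reaching one of these is winning.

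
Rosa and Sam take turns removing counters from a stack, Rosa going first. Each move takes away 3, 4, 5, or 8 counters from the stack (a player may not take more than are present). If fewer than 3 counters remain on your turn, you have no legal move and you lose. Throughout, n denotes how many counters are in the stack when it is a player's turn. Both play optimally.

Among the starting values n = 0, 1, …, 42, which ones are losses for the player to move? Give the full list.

0, 1, 2, 11, 12, 13, 22, 23, 24, 33, 34, 35

Compute win/loss labels from the base case upward. A position with no move is L. Any other position is W if it can reach an L in one move, else L.
n=0: no move → L
n=1: no move → L
n=2: no move → L
n=3: reaches L-position 0 → W
n=4: reaches L-position 1 → W
n=5: reaches L-position 2 → W
n=6: reaches L-position 2 → W
n=7: reaches L-position 2 → W
n=8: reaches L-position 0 → W
n=9: reaches L-position 1 → W
n=10: reaches L-position 2 → W
n=11: only reaches 8(W), 7(W), 6(W), 3(W), all W → L
n=12: only reaches 9(W), 8(W), 7(W), 4(W), all W → L
n=13: only reaches 10(W), 9(W), 8(W), 5(W), all W → L
n=14: reaches L-position 11 → W
n=15: reaches L-position 12 → W
n=16: reaches L-position 13 → W
n=17: reaches L-position 13 → W
n=18: reaches L-position 13 → W
n=19: reaches L-position 11 → W
n=20: reaches L-position 12 → W
n=21: reaches L-position 13 → W
n=22: only reaches 19(W), 18(W), 17(W), 14(W), all W → L
n=23: only reaches 20(W), 19(W), 18(W), 15(W), all W → L
n=24: only reaches 21(W), 20(W), 19(W), 16(W), all W → L
n=25: reaches L-position 22 → W
n=26: reaches L-position 23 → W
n=27: reaches L-position 24 → W
n=28: reaches L-position 24 → W
n=29: reaches L-position 24 → W
n=30: reaches L-position 22 → W
n=31: reaches L-position 23 → W
n=32: reaches L-position 24 → W
n=33: only reaches 30(W), 29(W), 28(W), 25(W), all W → L
n=34: only reaches 31(W), 30(W), 29(W), 26(W), all W → L
n=35: only reaches 32(W), 31(W), 30(W), 27(W), all W → L
n=36: reaches L-position 33 → W
n=37: reaches L-position 34 → W
n=38: reaches L-position 35 → W
n=39: reaches L-position 35 → W
n=40: reaches L-position 35 → W
n=41: reaches L-position 33 → W
n=42: reaches L-position 34 → W
Reading off the rows marked L gives the requested list; there are 12 such values of n.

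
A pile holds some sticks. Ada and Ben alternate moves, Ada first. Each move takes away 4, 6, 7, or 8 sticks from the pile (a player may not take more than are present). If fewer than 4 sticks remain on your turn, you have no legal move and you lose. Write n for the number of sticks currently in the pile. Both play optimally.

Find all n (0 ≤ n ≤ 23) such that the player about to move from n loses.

Classify positions by backward induction: terminal positions (no move available) are L. From any other position, the mover wins iff some move reaches an L.
n=0: no move → L
n=1: no move → L
n=2: no move → L
n=3: no move → L
n=4: reaches L-position 0 → W
n=5: reaches L-position 1 → W
n=6: reaches L-position 2 → W
n=7: reaches L-position 3 → W
n=8: reaches L-position 2 → W
n=9: reaches L-position 3 → W
n=10: reaches L-position 3 → W
n=11: reaches L-position 3 → W
n=12: only reaches 8(W), 6(W), 5(W), 4(W), all W → L
n=13: only reaches 9(W), 7(W), 6(W), 5(W), all W → L
n=14: only reaches 10(W), 8(W), 7(W), 6(W), all W → L
n=15: only reaches 11(W), 9(W), 8(W), 7(W), all W → L
n=16: reaches L-position 12 → W
n=17: reaches L-position 13 → W
n=18: reaches L-position 14 → W
n=19: reaches L-position 15 → W
n=20: reaches L-position 14 → W
n=21: reaches L-position 15 → W
n=22: reaches L-position 15 → W
n=23: reaches L-position 15 → W
Reading off the rows marked L gives the requested list; there are 8 such values of n.

0, 1, 2, 3, 12, 13, 14, 15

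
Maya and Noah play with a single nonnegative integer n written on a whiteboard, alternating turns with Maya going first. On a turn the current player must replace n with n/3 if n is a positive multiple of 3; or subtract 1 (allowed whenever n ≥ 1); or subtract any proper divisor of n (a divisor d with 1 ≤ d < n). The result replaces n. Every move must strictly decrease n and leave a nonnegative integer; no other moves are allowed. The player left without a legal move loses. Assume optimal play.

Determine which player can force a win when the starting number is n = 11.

Noah wins.

Compute win/loss labels from the base case upward. A position with no move is L. Any other position is W if it can reach an L in one move, else L.
n=0: no move → L
n=1: W (go to 0, an L position)
n=2: L (sole option 1(W) is W)
n=3: W (go to 2, an L position)
n=4: W (go to 2, an L position)
n=5: L (sole option 4(W) is W)
n=6: W (go to 2, an L position)
n=7: L (sole option 6(W) is W)
n=8: W (go to 7, an L position)
n=9: L (options 3(W), 6(W), 8(W) are all W)
n=10: W (go to 5, an L position)
n=11: L (sole option 10(W) is W)
Every move from 11 reaches a W position, so the mover loses.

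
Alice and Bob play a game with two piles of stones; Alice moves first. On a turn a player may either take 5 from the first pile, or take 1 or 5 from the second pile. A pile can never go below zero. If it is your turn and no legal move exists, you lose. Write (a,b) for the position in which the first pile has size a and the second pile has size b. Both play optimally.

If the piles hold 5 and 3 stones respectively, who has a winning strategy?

Bob wins.

Compute win/loss labels from the base case upward. A position with no move is L. Any other position is W if it can reach an L in one move, else L.
No move ever increases a pile, so every position that can arise here has a ≤ 5 and b ≤ 3; it is enough to label the cells with 0 ≤ a ≤ 5 and 0 ≤ b ≤ 3.
Every move lowers a or b (never raises either), so fill the grid row by row in increasing a, and left to right within a row: each cell's successors are then already labelled.
      b=0  b=1  b=2  b=3
a=0:    L    W    L    W
a=1:    L    W    L    W
a=2:    L    W    L    W
a=3:    L    W    L    W
a=4:    L    W    L    W
a=5:    W    L    W    L
Cells with no legal move (terminal, hence L): (0,0), (1,0), (2,0), (3,0), (4,0).
The remaining L cells, each justified by listing all of its moves:
(0,2): only reaches (0,1)(W), which is W → L
(1,2): only reaches (1,1)(W), which is W → L
(2,2): only reaches (2,1)(W), which is W → L
(3,2): only reaches (3,1)(W), which is W → L
(4,2): only reaches (4,1)(W), which is W → L
(5,1): only reaches (0,1)(W), (5,0)(W), all W → L
(5,3): only reaches (0,3)(W), (5,2)(W), all W → L
Every other cell has at least one move into one of the L cells above, so it is W.
Every move from (5,3) reaches a W position, so the mover loses.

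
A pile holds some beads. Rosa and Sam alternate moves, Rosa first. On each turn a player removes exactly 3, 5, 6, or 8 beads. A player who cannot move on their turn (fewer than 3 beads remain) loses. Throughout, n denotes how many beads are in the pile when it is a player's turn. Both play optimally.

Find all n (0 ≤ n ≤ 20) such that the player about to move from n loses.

Classify positions by backward induction: terminal positions (no move available) are L. From any other position, the mover wins iff some move reaches an L.
n=0: no move → L
n=1: no move → L
n=2: no move → L
n=3: →0(L), so W
n=4: →1(L), so W
n=5: →2(L), so W
n=6: →1(L), so W
n=7: →2(L), so W
n=8: →2(L), so W
n=9: →1(L), so W
n=10: →2(L), so W
n=11: →8(W), 6(W), 5(W), 3(W) — all W, so L
n=12: →9(W), 7(W), 6(W), 4(W) — all W, so L
n=13: →10(W), 8(W), 7(W), 5(W) — all W, so L
n=14: →11(L), so W
n=15: →12(L), so W
n=16: →13(L), so W
n=17: →12(L), so W
n=18: →13(L), so W
n=19: →13(L), so W
n=20: →12(L), so W
The losing starting values of n are exactly the entries labelled L in this table (6 of them).

0, 1, 2, 11, 12, 13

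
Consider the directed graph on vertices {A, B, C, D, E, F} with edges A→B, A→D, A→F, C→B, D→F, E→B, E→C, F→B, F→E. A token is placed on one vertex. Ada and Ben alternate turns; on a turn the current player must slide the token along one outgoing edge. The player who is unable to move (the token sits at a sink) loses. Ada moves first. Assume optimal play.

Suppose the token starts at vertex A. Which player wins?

Label each position W (a win for the player to move) or L (a loss). A position with no legal move is L; any other position is W exactly when some move reaches an L, and L when every move reaches a W.
Every edge goes from a vertex to one that appears earlier in the order B, C, E, F, D, A, so processing vertices in that order labels each vertex after all of its successors.
B: no outgoing edge → L
C: →B(L), so W
E: →B(L), so W
F: →B(L), so W
D: →F(W) only, which is W, so L
A: →D(L), so W
From A Ada can move to D, reaching an L position.

Ada wins.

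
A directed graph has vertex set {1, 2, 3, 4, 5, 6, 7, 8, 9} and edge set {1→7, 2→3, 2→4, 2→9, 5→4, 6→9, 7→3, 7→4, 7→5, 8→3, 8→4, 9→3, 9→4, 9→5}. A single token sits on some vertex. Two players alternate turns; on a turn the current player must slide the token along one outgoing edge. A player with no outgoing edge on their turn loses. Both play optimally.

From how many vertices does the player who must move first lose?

Positions with no move are L. A position that does have a move is losing for the player to move precisely when every available move leads to a winning position for the opponent. Fill in the labels:
Every edge goes from a vertex to one that appears earlier in the order 4, 3, 5, 8, 7, 9, 1, 2, 6, so processing vertices in that order labels each vertex after all of its successors.
4: no outgoing edge → L
3: no outgoing edge → L
5: reaches L-position 4 → W
8: reaches L-position 3 → W
7: reaches L-position 3 → W
9: reaches L-position 3 → W
1: only reaches 7(W), which is W → L
2: reaches L-position 3 → W
6: only reaches 9(W), which is W → L
The L vertices are 1, 3, 4, 6; that is 4 in all.

4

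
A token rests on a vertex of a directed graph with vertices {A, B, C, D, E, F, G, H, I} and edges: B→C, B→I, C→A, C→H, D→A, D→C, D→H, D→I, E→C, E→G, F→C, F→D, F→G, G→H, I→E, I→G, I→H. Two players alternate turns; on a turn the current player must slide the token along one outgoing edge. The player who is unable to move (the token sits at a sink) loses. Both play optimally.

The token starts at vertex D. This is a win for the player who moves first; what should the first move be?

Move to A.

Compute win/loss labels from the base case upward. A position with no move is L. Any other position is W if it can reach an L in one move, else L.
Every edge goes from a vertex to one that appears earlier in the order H, A, C, G, E, I, B, D, F, so processing vertices in that order labels each vertex after all of its successors.
H: no outgoing edge → L
A: no outgoing edge → L
C: W (go to A, an L position)
G: W (go to H, an L position)
E: L (options G(W), C(W) are all W)
I: W (go to E, an L position)
B: L (options I(W), C(W) are all W)
D: W (go to A, an L position)
F: L (options D(W), G(W), C(W) are all W)
From D, the L positions reachable in one move are: A, H. Any move reaching one of these is winning.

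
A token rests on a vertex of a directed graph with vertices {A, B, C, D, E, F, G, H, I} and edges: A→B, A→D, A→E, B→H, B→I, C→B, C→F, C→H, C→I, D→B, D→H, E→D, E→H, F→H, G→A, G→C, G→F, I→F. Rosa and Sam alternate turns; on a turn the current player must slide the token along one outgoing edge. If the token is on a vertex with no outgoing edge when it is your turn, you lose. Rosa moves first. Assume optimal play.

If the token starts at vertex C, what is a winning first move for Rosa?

Move to I.

Build the W/L table. Terminal = L. A non-terminal position is W if it has a move to some L; otherwise it is L.
Every edge goes from a vertex to one that appears earlier in the order H, F, I, B, D, E, A, C, G, so processing vertices in that order labels each vertex after all of its successors.
H: no outgoing edge → L
F: reaches L-position H → W
I: only reaches F(W), which is W → L
B: reaches L-position I → W
D: reaches L-position H → W
E: reaches L-position H → W
A: only reaches E(W), D(W), B(W), all W → L
C: reaches L-position I → W
G: reaches L-position A → W
From C, the L positions reachable in one move are: I, H. Any move reaching one of these is winning.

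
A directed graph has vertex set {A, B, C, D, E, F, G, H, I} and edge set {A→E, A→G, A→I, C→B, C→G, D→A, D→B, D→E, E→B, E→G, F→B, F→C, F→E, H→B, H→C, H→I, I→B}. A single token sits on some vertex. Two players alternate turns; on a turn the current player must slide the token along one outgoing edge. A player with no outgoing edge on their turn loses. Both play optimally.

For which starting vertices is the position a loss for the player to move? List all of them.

Compute win/loss labels from the base case upward. A position with no move is L. Any other position is W if it can reach an L in one move, else L.
Every edge goes from a vertex to one that appears earlier in the order B, G, C, I, E, A, H, F, D, so processing vertices in that order labels each vertex after all of its successors.
B: no outgoing edge → L
G: no outgoing edge → L
C: W (go to G, an L position)
I: W (go to B, an L position)
E: W (go to G, an L position)
A: W (go to G, an L position)
H: W (go to B, an L position)
F: W (go to B, an L position)
D: W (go to B, an L position)
Reading off the rows marked L gives the requested list; there are 2 such vertices.

B, G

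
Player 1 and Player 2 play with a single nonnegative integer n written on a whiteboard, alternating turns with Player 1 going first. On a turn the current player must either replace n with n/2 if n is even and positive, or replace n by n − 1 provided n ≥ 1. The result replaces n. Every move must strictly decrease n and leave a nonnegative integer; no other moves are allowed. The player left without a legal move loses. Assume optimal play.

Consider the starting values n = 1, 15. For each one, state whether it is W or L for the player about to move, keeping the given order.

1: W, 15: L

Build the W/L table. Terminal = L. A non-terminal position is W if it has a move to some L; otherwise it is L.
n=0: no move → L
n=1: reaches L-position 0 → W
n=2: only reaches 1(W), which is W → L
n=3: reaches L-position 2 → W
n=4: reaches L-position 2 → W
n=5: only reaches 4(W), which is W → L
n=6: reaches L-position 5 → W
n=7: only reaches 6(W), which is W → L
n=8: reaches L-position 7 → W
n=9: only reaches 8(W), which is W → L
n=10: reaches L-position 5 → W
n=11: only reaches 10(W), which is W → L
n=12: reaches L-position 11 → W
n=13: only reaches 12(W), which is W → L
n=14: reaches L-position 7 → W
n=15: only reaches 14(W), which is W → L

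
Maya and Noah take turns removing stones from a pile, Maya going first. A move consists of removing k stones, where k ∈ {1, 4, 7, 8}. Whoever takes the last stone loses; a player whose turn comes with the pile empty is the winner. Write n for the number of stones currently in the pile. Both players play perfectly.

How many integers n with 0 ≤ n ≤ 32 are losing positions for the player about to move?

Positions with no move are W. A position that does have a move is losing for the player to move precisely when every available move leads to a winning position for the opponent. Fill in the labels:
n=0: no move; the opponent has just taken the last stone and therefore loses → W
n=1: →0(W) only, which is W, so L
n=2: →1(L), so W
n=3: →2(W) only, which is W, so L
n=4: →3(L), so W
n=5: →1(L), so W
n=6: →5(W), 2(W) — all W, so L
n=7: →6(L), so W
n=8: →1(L), so W
n=9: →1(L), so W
n=10: →6(L), so W
n=11: →3(L), so W
n=12: →11(W), 8(W), 5(W), 4(W) — all W, so L
n=13: →12(L), so W
n=14: →6(L), so W
n=15: →14(W), 11(W), 8(W), 7(W) — all W, so L
n=16: →15(L), so W
n=17: →16(W), 13(W), 10(W), 9(W) — all W, so L
n=18: →17(L), so W
n=19: →15(L), so W
n=20: →12(L), so W
n=21: →17(L), so W
n=22: →15(L), so W
n=23: →15(L), so W
n=24: →17(L), so W
n=25: →17(L), so W
n=26: →25(W), 22(W), 19(W), 18(W) — all W, so L
n=27: →26(L), so W
n=28: →27(W), 24(W), 21(W), 20(W) — all W, so L
n=29: →28(L), so W
n=30: →26(L), so W
n=31: →30(W), 27(W), 24(W), 23(W) — all W, so L
n=32: →31(L), so W
L entries with 0 ≤ n ≤ 32: n = 1, 3, 6, 12, 15, 17, 26, 28, 31; that makes 9.

9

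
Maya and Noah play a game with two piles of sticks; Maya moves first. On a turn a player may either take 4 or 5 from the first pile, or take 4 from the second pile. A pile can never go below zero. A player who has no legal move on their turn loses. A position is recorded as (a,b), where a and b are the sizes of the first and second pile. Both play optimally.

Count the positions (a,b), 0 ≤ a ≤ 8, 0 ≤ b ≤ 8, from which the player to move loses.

Classify positions by backward induction: terminal positions (no move available) are L. From any other position, the mover wins iff some move reaches an L.
Every move lowers a or b (never raises either), so fill the grid row by row in increasing a, and left to right within a row: each cell's successors are then already labelled.
      b=0  b=1  b=2  b=3  b=4  b=5  b=6  b=7  b=8
a=0:    L    L    L    L    W    W    W    W    L
a=1:    L    L    L    L    W    W    W    W    L
a=2:    L    L    L    L    W    W    W    W    L
a=3:    L    L    L    L    W    W    W    W    L
a=4:    W    W    W    W    L    L    L    L    W
a=5:    W    W    W    W    L    L    L    L    W
a=6:    W    W    W    W    L    L    L    L    W
a=7:    W    W    W    W    L    L    L    L    W
a=8:    W    W    W    W    W    W    W    W    W
Cells with no legal move (terminal, hence L): (0,0), (0,1), (0,2), (0,3), (1,0), (1,1), (1,2), (1,3), (2,0), (2,1), (2,2), (2,3), (3,0), (3,1), (3,2), (3,3).
The remaining L cells, each justified by listing all of its moves:
(0,8): L (sole option (0,4)(W) is W)
(1,8): L (sole option (1,4)(W) is W)
(2,8): L (sole option (2,4)(W) is W)
(3,8): L (sole option (3,4)(W) is W)
(4,4): L (options (0,4)(W), (4,0)(W) are all W)
(4,5): L (options (0,5)(W), (4,1)(W) are all W)
(4,6): L (options (0,6)(W), (4,2)(W) are all W)
(4,7): L (options (0,7)(W), (4,3)(W) are all W)
(5,4): L (options (1,4)(W), (0,4)(W), (5,0)(W) are all W)
(5,5): L (options (1,5)(W), (0,5)(W), (5,1)(W) are all W)
(5,6): L (options (1,6)(W), (0,6)(W), (5,2)(W) are all W)
(5,7): L (options (1,7)(W), (0,7)(W), (5,3)(W) are all W)
(6,4): L (options (2,4)(W), (1,4)(W), (6,0)(W) are all W)
(6,5): L (options (2,5)(W), (1,5)(W), (6,1)(W) are all W)
(6,6): L (options (2,6)(W), (1,6)(W), (6,2)(W) are all W)
(6,7): L (options (2,7)(W), (1,7)(W), (6,3)(W) are all W)
(7,4): L (options (3,4)(W), (2,4)(W), (7,0)(W) are all W)
(7,5): L (options (3,5)(W), (2,5)(W), (7,1)(W) are all W)
(7,6): L (options (3,6)(W), (2,6)(W), (7,2)(W) are all W)
(7,7): L (options (3,7)(W), (2,7)(W), (7,3)(W) are all W)
Every other cell has at least one move into one of the L cells above, so it is W.
L cells per row: a=0: 5, a=1: 5, a=2: 5, a=3: 5, a=4: 4, a=5: 4, a=6: 4, a=7: 4, a=8: 0; total 36.

36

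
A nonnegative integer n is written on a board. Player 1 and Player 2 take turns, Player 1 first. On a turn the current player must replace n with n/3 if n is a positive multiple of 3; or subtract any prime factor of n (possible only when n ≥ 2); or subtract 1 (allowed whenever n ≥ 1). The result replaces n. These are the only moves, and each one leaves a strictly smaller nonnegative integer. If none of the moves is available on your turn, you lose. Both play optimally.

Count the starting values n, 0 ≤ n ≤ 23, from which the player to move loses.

6

Build the W/L table. Terminal = L. A non-terminal position is W if it has a move to some L; otherwise it is L.
n=0: no move → L
n=1: W (go to 0, an L position)
n=2: W (go to 0, an L position)
n=3: W (go to 0, an L position)
n=4: L (options 2(W), 3(W) are all W)
n=5: W (go to 0, an L position)
n=6: W (go to 4, an L position)
n=7: W (go to 0, an L position)
n=8: L (options 6(W), 7(W) are all W)
n=9: W (go to 8, an L position)
n=10: W (go to 8, an L position)
n=11: W (go to 0, an L position)
n=12: W (go to 4, an L position)
n=13: W (go to 0, an L position)
n=14: L (options 7(W), 12(W), 13(W) are all W)
n=15: W (go to 14, an L position)
n=16: W (go to 14, an L position)
n=17: W (go to 0, an L position)
n=18: L (options 6(W), 15(W), 16(W), 17(W) are all W)
n=19: W (go to 0, an L position)
n=20: W (go to 18, an L position)
n=21: W (go to 14, an L position)
n=22: L (options 11(W), 20(W), 21(W) are all W)
n=23: W (go to 0, an L position)
L entries with 0 ≤ n ≤ 23: n = 0, 4, 8, 14, 18, 22; that makes 6.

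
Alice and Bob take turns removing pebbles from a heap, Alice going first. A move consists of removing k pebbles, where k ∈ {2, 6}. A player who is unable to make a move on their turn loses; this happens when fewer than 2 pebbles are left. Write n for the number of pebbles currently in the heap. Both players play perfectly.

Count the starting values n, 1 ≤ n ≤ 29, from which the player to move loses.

Use the standard recursion: the mover loses at a terminal position; elsewhere, the mover wins exactly when some move hands the opponent an L position.
n=0: no move → L
n=1: no move → L
n=2: →0(L), so W
n=3: →1(L), so W
n=4: →2(W) only, which is W, so L
n=5: →3(W) only, which is W, so L
n=6: →4(L), so W
n=7: →5(L), so W
n=8: →6(W), 2(W) — all W, so L
n=9: →7(W), 3(W) — all W, so L
n=10: →8(L), so W
n=11: →9(L), so W
n=12: →10(W), 6(W) — all W, so L
n=13: →11(W), 7(W) — all W, so L
n=14: →12(L), so W
n=15: →13(L), so W
n=16: →14(W), 10(W) — all W, so L
n=17: →15(W), 11(W) — all W, so L
n=18: →16(L), so W
n=19: →17(L), so W
n=20: →18(W), 14(W) — all W, so L
n=21: →19(W), 15(W) — all W, so L
n=22: →20(L), so W
n=23: →21(L), so W
n=24: →22(W), 18(W) — all W, so L
n=25: →23(W), 19(W) — all W, so L
n=26: →24(L), so W
n=27: →25(L), so W
n=28: →26(W), 22(W) — all W, so L
n=29: →27(W), 23(W) — all W, so L
L entries with 1 ≤ n ≤ 29 (n=0 is outside the asked range and is not counted): n = 1, 4, 5, 8, 9, 12, 13, 16, 17, 20, 21, 24, 25, 28, 29; that makes 15.

15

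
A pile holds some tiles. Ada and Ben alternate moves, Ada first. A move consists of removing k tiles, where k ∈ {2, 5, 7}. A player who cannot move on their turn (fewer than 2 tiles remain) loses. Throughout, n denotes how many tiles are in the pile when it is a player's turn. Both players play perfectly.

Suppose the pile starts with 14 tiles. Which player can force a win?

Label each position W (a win for the player to move) or L (a loss). A position with no legal move is L; any other position is W exactly when some move reaches an L, and L when every move reaches a W.
n=0: no move → L
n=1: no move → L
n=2: W (go to 0, an L position)
n=3: W (go to 1, an L position)
n=4: L (sole option 2(W) is W)
n=5: W (go to 0, an L position)
n=6: W (go to 4, an L position)
n=7: W (go to 0, an L position)
n=8: W (go to 1, an L position)
n=9: W (go to 4, an L position)
n=10: L (options 8(W), 5(W), 3(W) are all W)
n=11: W (go to 4, an L position)
n=12: W (go to 10, an L position)
n=13: L (options 11(W), 8(W), 6(W) are all W)
n=14: L (options 12(W), 9(W), 7(W) are all W)
The starting position 14 is L: whatever Ada does, the opponent receives a W position.

Ben wins.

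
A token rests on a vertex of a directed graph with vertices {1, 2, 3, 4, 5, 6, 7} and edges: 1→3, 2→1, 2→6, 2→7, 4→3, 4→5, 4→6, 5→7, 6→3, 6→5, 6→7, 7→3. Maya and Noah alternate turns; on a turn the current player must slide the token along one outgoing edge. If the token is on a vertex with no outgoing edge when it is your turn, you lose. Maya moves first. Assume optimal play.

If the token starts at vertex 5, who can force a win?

Positions with no move are L. A position that does have a move is losing for the player to move precisely when every available move leads to a winning position for the opponent. Fill in the labels:
Every edge goes from a vertex to one that appears earlier in the order 3, 7, 5, 6, 4, 1, 2, so processing vertices in that order labels each vertex after all of its successors.
3: no outgoing edge → L
7: W (go to 3, an L position)
5: L (sole option 7(W) is W)
6: W (go to 5, an L position)
4: W (go to 5, an L position)
1: W (go to 3, an L position)
2: L (options 1(W), 6(W), 7(W) are all W)
Every move from 5 reaches a W position, so the mover loses.

Noah wins.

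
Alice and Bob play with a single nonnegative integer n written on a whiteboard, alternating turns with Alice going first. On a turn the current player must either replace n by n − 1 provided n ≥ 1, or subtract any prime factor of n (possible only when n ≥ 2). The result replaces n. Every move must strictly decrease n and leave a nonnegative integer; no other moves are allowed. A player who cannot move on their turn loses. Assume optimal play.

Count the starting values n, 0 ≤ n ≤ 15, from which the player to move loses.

Label each position W (a win for the player to move) or L (a loss). A position with no legal move is L; any other position is W exactly when some move reaches an L, and L when every move reaches a W.
n=0: no move → L
n=1: reaches L-position 0 → W
n=2: reaches L-position 0 → W
n=3: reaches L-position 0 → W
n=4: only reaches 2(W), 3(W), all W → L
n=5: reaches L-position 0 → W
n=6: reaches L-position 4 → W
n=7: reaches L-position 0 → W
n=8: only reaches 6(W), 7(W), all W → L
n=9: reaches L-position 8 → W
n=10: reaches L-position 8 → W
n=11: reaches L-position 0 → W
n=12: only reaches 9(W), 10(W), 11(W), all W → L
n=13: reaches L-position 0 → W
n=14: reaches L-position 12 → W
n=15: reaches L-position 12 → W
L entries with 0 ≤ n ≤ 15: n = 0, 4, 8, 12; that makes 4.

4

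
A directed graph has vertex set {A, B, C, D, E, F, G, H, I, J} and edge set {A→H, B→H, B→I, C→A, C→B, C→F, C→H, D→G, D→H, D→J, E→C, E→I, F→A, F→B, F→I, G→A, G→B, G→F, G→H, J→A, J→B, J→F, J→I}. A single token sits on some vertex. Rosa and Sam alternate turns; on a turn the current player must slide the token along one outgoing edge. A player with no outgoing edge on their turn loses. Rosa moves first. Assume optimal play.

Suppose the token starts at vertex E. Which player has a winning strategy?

Rosa wins.

Work bottom-up. With no move the player to move loses. Otherwise the position is W if at least one move leads to an L position for the opponent, and L if every move leads to a W.
Every edge goes from a vertex to one that appears earlier in the order I, H, B, A, F, C, J, E, G, D, so processing vertices in that order labels each vertex after all of its successors.
I: no outgoing edge → L
H: no outgoing edge → L
B: →H(L), so W
A: →H(L), so W
F: →I(L), so W
C: →H(L), so W
J: →I(L), so W
E: →I(L), so W
G: →H(L), so W
D: →H(L), so W
From E Rosa can move to I, reaching an L position.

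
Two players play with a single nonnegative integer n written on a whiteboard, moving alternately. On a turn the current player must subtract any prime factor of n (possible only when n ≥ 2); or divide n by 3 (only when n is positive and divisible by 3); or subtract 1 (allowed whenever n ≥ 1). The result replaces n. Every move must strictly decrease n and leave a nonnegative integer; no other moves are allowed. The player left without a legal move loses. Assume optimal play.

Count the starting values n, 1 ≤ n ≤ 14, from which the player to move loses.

3

Classify positions by backward induction: terminal positions (no move available) are L. From any other position, the mover wins iff some move reaches an L.
n=0: no move → L
n=1: →0(L), so W
n=2: →0(L), so W
n=3: →0(L), so W
n=4: →2(W), 3(W) — all W, so L
n=5: →0(L), so W
n=6: →4(L), so W
n=7: →0(L), so W
n=8: →6(W), 7(W) — all W, so L
n=9: →8(L), so W
n=10: →8(L), so W
n=11: →0(L), so W
n=12: →4(L), so W
n=13: →0(L), so W
n=14: →7(W), 12(W), 13(W) — all W, so L
L entries with 1 ≤ n ≤ 14 (n=0 is outside the asked range and is not counted): n = 4, 8, 14; that makes 3.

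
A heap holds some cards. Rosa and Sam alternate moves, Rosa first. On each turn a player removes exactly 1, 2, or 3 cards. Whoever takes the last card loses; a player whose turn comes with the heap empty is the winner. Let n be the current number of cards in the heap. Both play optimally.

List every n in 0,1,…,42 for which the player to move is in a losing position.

1, 5, 9, 13, 17, 21, 25, 29, 33, 37, 41

Compute win/loss labels from the base case upward. A position with no move is W. Any other position is W if it can reach an L in one move, else L.
n=0: no move; the opponent has just taken the last card and therefore loses → W
n=1: →0(W) only, which is W, so L
n=2: →1(L), so W
n=3: →1(L), so W
n=4: →1(L), so W
n=5: →4(W), 3(W), 2(W) — all W, so L
n=6: →5(L), so W
n=7: →5(L), so W
n=8: →5(L), so W
n=9: →8(W), 7(W), 6(W) — all W, so L
n=10: →9(L), so W
n=11: →9(L), so W
n=12: →9(L), so W
n=13: →12(W), 11(W), 10(W) — all W, so L
n=14: →13(L), so W
n=15: →13(L), so W
n=16: →13(L), so W
n=17: →16(W), 15(W), 14(W) — all W, so L
n=18: →17(L), so W
n=19: →17(L), so W
n=20: →17(L), so W
n=21: →20(W), 19(W), 18(W) — all W, so L
n=22: →21(L), so W
n=23: →21(L), so W
n=24: →21(L), so W
n=25: →24(W), 23(W), 22(W) — all W, so L
n=26: →25(L), so W
n=27: →25(L), so W
n=28: →25(L), so W
n=29: →28(W), 27(W), 26(W) — all W, so L
n=30: →29(L), so W
n=31: →29(L), so W
n=32: →29(L), so W
n=33: →32(W), 31(W), 30(W) — all W, so L
n=34: →33(L), so W
n=35: →33(L), so W
n=36: →33(L), so W
n=37: →36(W), 35(W), 34(W) — all W, so L
n=38: →37(L), so W
n=39: →37(L), so W
n=40: →37(L), so W
n=41: →40(W), 39(W), 38(W) — all W, so L
n=42: →41(L), so W
The losing starting values of n are exactly the entries labelled L in this table (11 of them).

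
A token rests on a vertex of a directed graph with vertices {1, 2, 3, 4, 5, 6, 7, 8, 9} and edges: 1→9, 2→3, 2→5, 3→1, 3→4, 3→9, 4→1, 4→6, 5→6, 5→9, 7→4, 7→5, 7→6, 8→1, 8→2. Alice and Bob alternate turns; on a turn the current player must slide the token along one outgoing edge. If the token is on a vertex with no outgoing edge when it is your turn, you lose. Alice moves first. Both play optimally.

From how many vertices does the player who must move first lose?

Work bottom-up. With no move the player to move loses. Otherwise the position is W if at least one move leads to an L position for the opponent, and L if every move leads to a W.
Every edge goes from a vertex to one that appears earlier in the order 9, 6, 5, 1, 4, 7, 3, 2, 8, so processing vertices in that order labels each vertex after all of its successors.
9: no outgoing edge → L
6: no outgoing edge → L
5: reaches L-position 6 → W
1: reaches L-position 9 → W
4: reaches L-position 6 → W
7: reaches L-position 6 → W
3: reaches L-position 9 → W
2: only reaches 3(W), 5(W), all W → L
8: reaches L-position 2 → W
The L vertices are 2, 6, 9; that is 3 in all.

3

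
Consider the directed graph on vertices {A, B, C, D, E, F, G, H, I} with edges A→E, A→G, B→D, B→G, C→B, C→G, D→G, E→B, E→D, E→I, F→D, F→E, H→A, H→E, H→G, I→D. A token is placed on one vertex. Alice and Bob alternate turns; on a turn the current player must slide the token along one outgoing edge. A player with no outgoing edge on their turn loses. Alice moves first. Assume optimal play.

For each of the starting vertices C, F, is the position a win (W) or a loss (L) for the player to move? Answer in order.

Work bottom-up. With no move the player to move loses. Otherwise the position is W if at least one move leads to an L position for the opponent, and L if every move leads to a W.
Every edge goes from a vertex to one that appears earlier in the order G, D, B, I, E, F, A, H, C, so processing vertices in that order labels each vertex after all of its successors.
G: no outgoing edge → L
D: reaches L-position G → W
B: reaches L-position G → W
I: only reaches D(W), which is W → L
E: reaches L-position I → W
F: only reaches E(W), D(W), all W → L
A: reaches L-position G → W
H: reaches L-position G → W
C: reaches L-position G → W

C: W, F: L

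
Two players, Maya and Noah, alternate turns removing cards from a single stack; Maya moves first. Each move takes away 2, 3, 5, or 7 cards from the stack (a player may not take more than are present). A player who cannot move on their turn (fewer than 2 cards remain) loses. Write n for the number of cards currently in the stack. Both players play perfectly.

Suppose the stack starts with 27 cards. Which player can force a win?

Noah wins.

Classify positions by backward induction: terminal positions (no move available) are L. From any other position, the mover wins iff some move reaches an L.
n=0: no move → L
n=1: no move → L
n=2: →0(L), so W
n=3: →1(L), so W
n=4: →1(L), so W
n=5: →0(L), so W
n=6: →1(L), so W
n=7: →0(L), so W
n=8: →1(L), so W
n=9: →7(W), 6(W), 4(W), 2(W) — all W, so L
n=10: →8(W), 7(W), 5(W), 3(W) — all W, so L
n=11: →9(L), so W
n=12: →10(L), so W
n=13: →10(L), so W
n=14: →9(L), so W
n=15: →10(L), so W
n=16: →9(L), so W
n=17: →10(L), so W
n=18: →16(W), 15(W), 13(W), 11(W) — all W, so L
n=19: →17(W), 16(W), 14(W), 12(W) — all W, so L
n=20: →18(L), so W
n=21: →19(L), so W
n=22: →19(L), so W
n=23: →18(L), so W
n=24: →19(L), so W
n=25: →18(L), so W
n=26: →19(L), so W
n=27: →25(W), 24(W), 22(W), 20(W) — all W, so L
The starting position 27 is L: whatever Maya does, the opponent receives a W position.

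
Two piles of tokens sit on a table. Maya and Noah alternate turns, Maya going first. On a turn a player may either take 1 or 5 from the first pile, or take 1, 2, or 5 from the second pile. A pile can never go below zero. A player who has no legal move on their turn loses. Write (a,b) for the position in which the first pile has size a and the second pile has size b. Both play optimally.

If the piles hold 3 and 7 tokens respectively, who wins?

Positions with no move are L. A position that does have a move is losing for the player to move precisely when every available move leads to a winning position for the opponent. Fill in the labels:
No move ever increases a pile, so every position that can arise here has a ≤ 3 and b ≤ 7; it is enough to label the cells with 0 ≤ a ≤ 3 and 0 ≤ b ≤ 7.
Every move lowers a or b (never raises either), so fill the grid row by row in increasing a, and left to right within a row: each cell's successors are then already labelled.
      b=0  b=1  b=2  b=3  b=4  b=5  b=6  b=7
a=0:    L    W    W    L    W    W    L    W
a=1:    W    L    W    W    L    W    W    L
a=2:    L    W    W    L    W    W    L    W
a=3:    W    L    W    W    L    W    W    L
Cells with no legal move (terminal, hence L): (0,0).
The remaining L cells, each justified by listing all of its moves:
(0,3): only reaches (0,2)(W), (0,1)(W), all W → L
(0,6): only reaches (0,5)(W), (0,4)(W), (0,1)(W), all W → L
(1,1): only reaches (0,1)(W), (1,0)(W), all W → L
(1,4): only reaches (0,4)(W), (1,3)(W), (1,2)(W), all W → L
(1,7): only reaches (0,7)(W), (1,6)(W), (1,5)(W), (1,2)(W), all W → L
(2,0): only reaches (1,0)(W), which is W → L
(2,3): only reaches (1,3)(W), (2,2)(W), (2,1)(W), all W → L
(2,6): only reaches (1,6)(W), (2,5)(W), (2,4)(W), (2,1)(W), all W → L
(3,1): only reaches (2,1)(W), (3,0)(W), all W → L
(3,4): only reaches (2,4)(W), (3,3)(W), (3,2)(W), all W → L
(3,7): only reaches (2,7)(W), (3,6)(W), (3,5)(W), (3,2)(W), all W → L
Every other cell has at least one move into one of the L cells above, so it is W.
The starting position (3,7) is L: whatever Maya does, the opponent receives a W position.

Noah wins.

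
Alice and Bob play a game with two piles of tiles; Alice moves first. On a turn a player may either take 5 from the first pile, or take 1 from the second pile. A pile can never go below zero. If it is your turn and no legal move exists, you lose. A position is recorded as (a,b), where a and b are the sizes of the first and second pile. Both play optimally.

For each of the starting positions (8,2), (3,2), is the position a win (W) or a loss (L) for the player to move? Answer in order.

Work bottom-up. With no move the player to move loses. Otherwise the position is W if at least one move leads to an L position for the opponent, and L if every move leads to a W.
No move ever increases a pile, so every position that can arise here has a ≤ 8 and b ≤ 2; it is enough to label the cells with 0 ≤ a ≤ 8 and 0 ≤ b ≤ 2.
Every move lowers a or b (never raises either), so fill the grid row by row in increasing a, and left to right within a row: each cell's successors are then already labelled.
      b=0  b=1  b=2
a=0:    L    W    L
a=1:    L    W    L
a=2:    L    W    L
a=3:    L    W    L
a=4:    L    W    L
a=5:    W    L    W
a=6:    W    L    W
a=7:    W    L    W
a=8:    W    L    W
Cells with no legal move (terminal, hence L): (0,0), (1,0), (2,0), (3,0), (4,0).
The remaining L cells, each justified by listing all of its moves:
(0,2): only reaches (0,1)(W), which is W → L
(1,2): only reaches (1,1)(W), which is W → L
(2,2): only reaches (2,1)(W), which is W → L
(3,2): only reaches (3,1)(W), which is W → L
(4,2): only reaches (4,1)(W), which is W → L
(5,1): only reaches (0,1)(W), (5,0)(W), all W → L
(6,1): only reaches (1,1)(W), (6,0)(W), all W → L
(7,1): only reaches (2,1)(W), (7,0)(W), all W → L
(8,1): only reaches (3,1)(W), (8,0)(W), all W → L
Every other cell has at least one move into one of the L cells above, so it is W.
(8,2): the move to (3,2) reaches an L cell, so W
(3,2): one of the L cells justified above, so L

(8,2): W, (3,2): L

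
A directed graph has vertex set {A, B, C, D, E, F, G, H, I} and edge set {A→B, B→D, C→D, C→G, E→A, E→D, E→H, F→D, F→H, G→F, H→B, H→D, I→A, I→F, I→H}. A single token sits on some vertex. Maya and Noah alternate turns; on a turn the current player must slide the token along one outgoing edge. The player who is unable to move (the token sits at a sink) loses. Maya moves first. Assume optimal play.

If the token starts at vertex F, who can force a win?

Maya wins.

Work bottom-up. With no move the player to move loses. Otherwise the position is W if at least one move leads to an L position for the opponent, and L if every move leads to a W.
Every edge goes from a vertex to one that appears earlier in the order D, B, A, H, F, I, E, G, C, so processing vertices in that order labels each vertex after all of its successors.
D: no outgoing edge → L
B: reaches L-position D → W
A: only reaches B(W), which is W → L
H: reaches L-position D → W
F: reaches L-position D → W
I: reaches L-position A → W
E: reaches L-position A → W
G: only reaches F(W), which is W → L
C: reaches L-position G → W
From F Maya can move to D, reaching an L position.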